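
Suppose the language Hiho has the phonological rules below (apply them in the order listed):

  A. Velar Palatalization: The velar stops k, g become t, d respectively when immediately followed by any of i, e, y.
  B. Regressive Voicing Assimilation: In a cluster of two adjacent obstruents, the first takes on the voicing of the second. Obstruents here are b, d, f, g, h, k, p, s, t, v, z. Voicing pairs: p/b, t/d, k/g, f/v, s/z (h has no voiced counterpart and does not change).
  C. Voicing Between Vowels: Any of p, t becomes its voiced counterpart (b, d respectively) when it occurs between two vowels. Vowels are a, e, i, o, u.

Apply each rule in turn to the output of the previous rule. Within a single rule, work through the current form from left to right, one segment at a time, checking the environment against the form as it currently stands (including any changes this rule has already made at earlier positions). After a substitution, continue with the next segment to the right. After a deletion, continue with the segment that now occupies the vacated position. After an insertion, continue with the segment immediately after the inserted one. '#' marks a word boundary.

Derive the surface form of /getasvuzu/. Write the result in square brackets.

[dedazvuzu]

A Velar Palatalization: [getasvuzu] → [detasvuzu]
B Regressive Voicing Assimilation: [detasvuzu] → [detazvuzu]
C Voicing Between Vowels: [detazvuzu] → [dedazvuzu]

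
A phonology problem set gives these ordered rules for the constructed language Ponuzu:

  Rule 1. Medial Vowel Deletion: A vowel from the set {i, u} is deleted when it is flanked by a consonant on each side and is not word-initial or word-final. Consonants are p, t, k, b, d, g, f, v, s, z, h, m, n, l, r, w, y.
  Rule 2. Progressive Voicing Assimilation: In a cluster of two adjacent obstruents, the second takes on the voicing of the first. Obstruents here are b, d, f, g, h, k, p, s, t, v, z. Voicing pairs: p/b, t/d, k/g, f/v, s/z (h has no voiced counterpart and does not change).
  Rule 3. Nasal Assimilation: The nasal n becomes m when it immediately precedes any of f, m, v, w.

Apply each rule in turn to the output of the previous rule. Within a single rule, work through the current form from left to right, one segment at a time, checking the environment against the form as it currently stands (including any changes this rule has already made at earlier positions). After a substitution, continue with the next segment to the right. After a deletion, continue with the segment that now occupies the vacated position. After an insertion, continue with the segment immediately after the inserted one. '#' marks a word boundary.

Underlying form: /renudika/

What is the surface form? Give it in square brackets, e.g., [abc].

[rendga]

Rule 1 Medial Vowel Deletion: [renudika] → [rendka]
Rule 2 Progressive Voicing Assimilation: [rendka] → [rendga]
Rule 3 Nasal Assimilation: no change — [rendga]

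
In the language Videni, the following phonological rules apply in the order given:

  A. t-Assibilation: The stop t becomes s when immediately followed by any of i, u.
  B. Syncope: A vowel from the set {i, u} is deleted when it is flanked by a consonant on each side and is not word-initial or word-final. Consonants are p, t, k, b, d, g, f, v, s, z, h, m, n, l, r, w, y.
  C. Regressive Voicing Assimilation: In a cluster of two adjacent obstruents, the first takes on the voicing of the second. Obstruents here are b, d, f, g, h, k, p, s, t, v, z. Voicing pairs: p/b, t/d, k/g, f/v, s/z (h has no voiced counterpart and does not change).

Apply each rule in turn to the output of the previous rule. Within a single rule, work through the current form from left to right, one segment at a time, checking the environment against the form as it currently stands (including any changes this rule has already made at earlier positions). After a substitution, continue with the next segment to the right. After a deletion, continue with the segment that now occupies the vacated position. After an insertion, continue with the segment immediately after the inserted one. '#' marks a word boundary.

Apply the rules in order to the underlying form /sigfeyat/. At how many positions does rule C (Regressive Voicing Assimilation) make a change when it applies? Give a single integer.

A t-Assibilation: no change — [sigfeyat]
B Syncope: [sigfeyat] → [sgfeyat]
C Regressive Voicing Assimilation: [sgfeyat] → [zkfeyat]
Rule C changed 2 position(s).

2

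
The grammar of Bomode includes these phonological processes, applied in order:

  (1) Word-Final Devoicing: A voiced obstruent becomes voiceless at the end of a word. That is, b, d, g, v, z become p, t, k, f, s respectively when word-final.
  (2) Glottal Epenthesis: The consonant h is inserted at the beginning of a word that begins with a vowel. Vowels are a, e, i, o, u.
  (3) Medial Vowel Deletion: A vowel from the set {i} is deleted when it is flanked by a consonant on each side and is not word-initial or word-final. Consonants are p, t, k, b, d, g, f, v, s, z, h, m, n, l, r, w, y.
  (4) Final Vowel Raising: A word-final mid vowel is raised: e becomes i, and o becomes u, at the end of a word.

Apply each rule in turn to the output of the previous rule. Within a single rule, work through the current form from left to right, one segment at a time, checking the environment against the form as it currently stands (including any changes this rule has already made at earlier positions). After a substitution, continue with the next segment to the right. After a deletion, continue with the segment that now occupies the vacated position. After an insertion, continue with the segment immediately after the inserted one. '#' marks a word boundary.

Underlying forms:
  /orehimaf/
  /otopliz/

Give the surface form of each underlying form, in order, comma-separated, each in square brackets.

/orehimaf/:
  (1) Word-Final Devoicing: no change — [orehimaf]
  (2) Glottal Epenthesis: [orehimaf] → [horehimaf]
  (3) Medial Vowel Deletion: [horehimaf] → [horehmaf]
  (4) Final Vowel Raising: no change — [horehmaf]
/otopliz/:
  (1) Word-Final Devoicing: [otopliz] → [otoplis]
  (2) Glottal Epenthesis: [otoplis] → [hotoplis]
  (3) Medial Vowel Deletion: [hotoplis] → [hotopls]
  (4) Final Vowel Raising: no change — [hotopls]

[horehmaf], [hotopls]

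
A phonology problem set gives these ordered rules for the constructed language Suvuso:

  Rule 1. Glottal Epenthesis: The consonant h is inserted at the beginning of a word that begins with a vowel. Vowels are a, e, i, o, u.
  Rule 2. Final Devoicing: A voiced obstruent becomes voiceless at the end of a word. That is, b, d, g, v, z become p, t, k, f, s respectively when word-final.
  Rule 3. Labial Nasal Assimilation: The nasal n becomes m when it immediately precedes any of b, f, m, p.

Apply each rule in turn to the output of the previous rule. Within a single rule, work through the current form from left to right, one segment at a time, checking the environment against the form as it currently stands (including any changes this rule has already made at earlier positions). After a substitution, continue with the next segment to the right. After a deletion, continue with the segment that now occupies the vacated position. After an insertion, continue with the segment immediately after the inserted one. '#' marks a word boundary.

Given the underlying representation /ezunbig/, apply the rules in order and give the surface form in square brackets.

Rule 1 Glottal Epenthesis: [ezunbig] → [hezunbig]
Rule 2 Final Devoicing: [hezunbig] → [hezunbik]
Rule 3 Labial Nasal Assimilation: [hezunbik] → [hezumbik]

[hezumbik]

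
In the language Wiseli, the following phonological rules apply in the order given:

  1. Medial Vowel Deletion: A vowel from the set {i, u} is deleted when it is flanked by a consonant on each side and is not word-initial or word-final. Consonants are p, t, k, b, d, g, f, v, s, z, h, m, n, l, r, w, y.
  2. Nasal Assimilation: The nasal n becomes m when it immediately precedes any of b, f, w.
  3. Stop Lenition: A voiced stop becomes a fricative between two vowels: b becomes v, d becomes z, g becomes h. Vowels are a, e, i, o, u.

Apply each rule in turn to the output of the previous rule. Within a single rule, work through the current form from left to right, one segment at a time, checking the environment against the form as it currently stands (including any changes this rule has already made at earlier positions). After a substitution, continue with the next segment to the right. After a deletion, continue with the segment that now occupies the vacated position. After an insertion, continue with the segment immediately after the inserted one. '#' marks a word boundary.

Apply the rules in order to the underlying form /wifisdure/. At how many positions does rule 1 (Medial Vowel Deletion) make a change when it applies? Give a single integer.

1 Medial Vowel Deletion: [wifisdure] → [wfsdre]
2 Nasal Assimilation: no change — [wfsdre]
3 Stop Lenition: no change — [wfsdre]
Rule 1 changed 3 position(s).

3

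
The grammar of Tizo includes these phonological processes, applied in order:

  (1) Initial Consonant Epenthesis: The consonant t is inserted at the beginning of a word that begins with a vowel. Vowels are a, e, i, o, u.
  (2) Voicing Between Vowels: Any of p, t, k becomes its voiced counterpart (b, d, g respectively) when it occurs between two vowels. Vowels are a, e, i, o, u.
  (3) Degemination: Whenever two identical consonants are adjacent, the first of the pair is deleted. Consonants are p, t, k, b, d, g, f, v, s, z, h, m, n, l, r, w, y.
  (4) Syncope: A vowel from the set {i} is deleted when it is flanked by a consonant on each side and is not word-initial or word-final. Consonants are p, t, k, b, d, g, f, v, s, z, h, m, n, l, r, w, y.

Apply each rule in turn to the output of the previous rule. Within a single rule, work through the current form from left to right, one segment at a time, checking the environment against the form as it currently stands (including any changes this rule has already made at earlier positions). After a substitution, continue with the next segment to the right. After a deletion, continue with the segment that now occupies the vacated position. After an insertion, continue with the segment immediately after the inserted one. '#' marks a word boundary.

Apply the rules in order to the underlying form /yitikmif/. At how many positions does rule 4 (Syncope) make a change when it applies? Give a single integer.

3

(1) Initial Consonant Epenthesis: no change — [yitikmif]
(2) Voicing Between Vowels: [yitikmif] → [yidikmif]
(3) Degemination: no change — [yidikmif]
(4) Syncope: [yidikmif] → [ydkmf]
Rule 4 changed 3 position(s).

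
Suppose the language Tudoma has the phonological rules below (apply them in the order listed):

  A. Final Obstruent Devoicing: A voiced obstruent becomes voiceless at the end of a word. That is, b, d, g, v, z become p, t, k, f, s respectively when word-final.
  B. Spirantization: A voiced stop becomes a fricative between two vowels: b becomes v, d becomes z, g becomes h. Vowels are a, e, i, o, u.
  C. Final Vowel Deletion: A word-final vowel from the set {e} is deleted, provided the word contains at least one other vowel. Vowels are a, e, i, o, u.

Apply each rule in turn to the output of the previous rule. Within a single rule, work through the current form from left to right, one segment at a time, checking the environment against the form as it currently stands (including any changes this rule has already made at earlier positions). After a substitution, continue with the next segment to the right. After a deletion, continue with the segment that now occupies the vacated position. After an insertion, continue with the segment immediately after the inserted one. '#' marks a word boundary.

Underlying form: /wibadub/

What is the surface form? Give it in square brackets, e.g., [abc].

A Final Obstruent Devoicing: [wibadub] → [wibadup]
B Spirantization: [wibadup] → [wivazup]
C Final Vowel Deletion: no change — [wivazup]

[wivazup]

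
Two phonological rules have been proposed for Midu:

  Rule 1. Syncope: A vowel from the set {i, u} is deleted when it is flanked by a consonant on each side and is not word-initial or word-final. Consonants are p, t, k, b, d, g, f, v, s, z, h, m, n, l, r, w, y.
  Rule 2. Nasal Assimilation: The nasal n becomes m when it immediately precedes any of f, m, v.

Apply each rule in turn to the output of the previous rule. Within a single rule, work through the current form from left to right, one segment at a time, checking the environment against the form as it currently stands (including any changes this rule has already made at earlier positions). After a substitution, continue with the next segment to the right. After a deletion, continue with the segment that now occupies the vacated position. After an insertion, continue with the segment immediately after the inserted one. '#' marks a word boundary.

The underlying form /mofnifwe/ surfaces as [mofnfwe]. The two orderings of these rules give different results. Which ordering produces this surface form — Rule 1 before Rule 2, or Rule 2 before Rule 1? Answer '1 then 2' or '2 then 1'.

Order 1 then 2:
  1 Syncope: [mofnifwe] → [mofnfwe]
  2 Nasal Assimilation: [mofnfwe] → [mofmfwe]
  result: [mofmfwe]
Order 2 then 1:
  2 Nasal Assimilation: no change — [mofnifwe]
  1 Syncope: [mofnifwe] → [mofnfwe]
  result: [mofnfwe]

2 then 1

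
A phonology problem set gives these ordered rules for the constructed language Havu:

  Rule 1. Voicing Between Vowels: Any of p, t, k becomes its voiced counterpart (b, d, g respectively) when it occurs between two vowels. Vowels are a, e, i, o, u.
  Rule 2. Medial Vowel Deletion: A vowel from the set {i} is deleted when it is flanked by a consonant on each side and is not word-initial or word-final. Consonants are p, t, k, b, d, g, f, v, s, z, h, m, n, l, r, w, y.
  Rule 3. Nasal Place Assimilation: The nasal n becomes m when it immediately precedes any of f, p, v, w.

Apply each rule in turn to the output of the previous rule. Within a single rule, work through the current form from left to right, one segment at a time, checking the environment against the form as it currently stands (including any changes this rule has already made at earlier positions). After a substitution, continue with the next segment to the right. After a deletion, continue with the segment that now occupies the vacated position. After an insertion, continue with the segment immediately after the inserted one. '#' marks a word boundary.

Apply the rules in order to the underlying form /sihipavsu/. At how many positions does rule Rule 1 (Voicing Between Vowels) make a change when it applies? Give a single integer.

1

Rule 1 Voicing Between Vowels: [sihipavsu] → [sihibavsu]
Rule 2 Medial Vowel Deletion: [sihibavsu] → [shbavsu]
Rule 3 Nasal Place Assimilation: no change — [shbavsu]
Rule Rule 1 changed 1 position(s).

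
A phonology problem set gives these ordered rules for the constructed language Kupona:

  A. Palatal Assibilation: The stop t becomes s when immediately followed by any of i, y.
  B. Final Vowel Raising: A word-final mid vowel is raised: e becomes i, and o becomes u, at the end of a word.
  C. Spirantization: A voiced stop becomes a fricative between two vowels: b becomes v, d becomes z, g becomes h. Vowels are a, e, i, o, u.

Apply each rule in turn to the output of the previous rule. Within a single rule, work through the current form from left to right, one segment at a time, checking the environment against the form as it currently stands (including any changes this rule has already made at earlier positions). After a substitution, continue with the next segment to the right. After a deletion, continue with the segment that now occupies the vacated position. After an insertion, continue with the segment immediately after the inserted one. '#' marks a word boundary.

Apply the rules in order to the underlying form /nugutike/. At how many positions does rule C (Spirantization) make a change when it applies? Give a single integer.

A Palatal Assibilation: [nugutike] → [nugusike]
B Final Vowel Raising: [nugusike] → [nugusiki]
C Spirantization: [nugusiki] → [nuhusiki]
Rule C changed 1 position(s).

1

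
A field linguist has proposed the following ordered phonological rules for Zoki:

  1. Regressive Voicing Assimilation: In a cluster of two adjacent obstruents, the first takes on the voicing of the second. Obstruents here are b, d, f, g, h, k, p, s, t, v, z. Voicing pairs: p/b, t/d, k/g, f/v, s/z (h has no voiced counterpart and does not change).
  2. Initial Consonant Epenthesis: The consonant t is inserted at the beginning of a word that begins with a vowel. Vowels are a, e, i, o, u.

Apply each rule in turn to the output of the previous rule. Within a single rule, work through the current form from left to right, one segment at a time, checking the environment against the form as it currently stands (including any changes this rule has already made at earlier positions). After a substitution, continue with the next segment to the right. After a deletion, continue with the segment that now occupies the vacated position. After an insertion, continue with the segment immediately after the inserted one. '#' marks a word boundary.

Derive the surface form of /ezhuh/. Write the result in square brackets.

[teshuh]

1 Regressive Voicing Assimilation: [ezhuh] → [eshuh]
2 Initial Consonant Epenthesis: [eshuh] → [teshuh]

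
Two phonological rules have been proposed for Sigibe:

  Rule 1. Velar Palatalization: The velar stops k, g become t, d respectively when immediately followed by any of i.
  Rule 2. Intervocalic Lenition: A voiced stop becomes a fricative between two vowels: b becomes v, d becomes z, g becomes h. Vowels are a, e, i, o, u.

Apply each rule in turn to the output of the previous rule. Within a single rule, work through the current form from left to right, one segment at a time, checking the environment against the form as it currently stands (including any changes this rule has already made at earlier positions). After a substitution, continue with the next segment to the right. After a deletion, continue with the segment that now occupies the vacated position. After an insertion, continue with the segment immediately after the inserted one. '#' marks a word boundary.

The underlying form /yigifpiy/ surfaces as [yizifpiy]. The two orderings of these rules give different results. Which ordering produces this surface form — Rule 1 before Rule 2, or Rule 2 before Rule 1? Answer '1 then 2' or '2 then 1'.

Order 1 then 2:
  1 Velar Palatalization: [yigifpiy] → [yidifpiy]
  2 Intervocalic Lenition: [yidifpiy] → [yizifpiy]
  result: [yizifpiy]
Order 2 then 1:
  2 Intervocalic Lenition: [yigifpiy] → [yihifpiy]
  1 Velar Palatalization: no change — [yihifpiy]
  result: [yihifpiy]

1 then 2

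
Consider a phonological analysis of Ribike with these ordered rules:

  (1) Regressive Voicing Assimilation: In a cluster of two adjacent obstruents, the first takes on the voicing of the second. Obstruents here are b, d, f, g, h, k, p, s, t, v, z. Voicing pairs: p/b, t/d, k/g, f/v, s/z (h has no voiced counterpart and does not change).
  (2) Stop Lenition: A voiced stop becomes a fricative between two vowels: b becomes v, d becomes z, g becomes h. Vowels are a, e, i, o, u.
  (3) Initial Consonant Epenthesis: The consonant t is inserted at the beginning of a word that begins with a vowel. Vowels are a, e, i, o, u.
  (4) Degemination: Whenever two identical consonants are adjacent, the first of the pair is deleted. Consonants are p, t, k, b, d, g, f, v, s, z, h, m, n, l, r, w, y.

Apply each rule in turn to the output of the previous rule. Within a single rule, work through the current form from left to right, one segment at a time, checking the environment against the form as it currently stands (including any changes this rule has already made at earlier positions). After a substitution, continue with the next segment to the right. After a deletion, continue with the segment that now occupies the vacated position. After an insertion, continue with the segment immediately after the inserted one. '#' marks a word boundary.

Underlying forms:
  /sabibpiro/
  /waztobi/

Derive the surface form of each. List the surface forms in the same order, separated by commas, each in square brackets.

[savipiro], [wastovi]

/sabibpiro/:
  (1) Regressive Voicing Assimilation: [sabibpiro] → [sabippiro]
  (2) Stop Lenition: [sabippiro] → [savippiro]
  (3) Initial Consonant Epenthesis: no change — [savippiro]
  (4) Degemination: [savippiro] → [savipiro]
/waztobi/:
  (1) Regressive Voicing Assimilation: [waztobi] → [wastobi]
  (2) Stop Lenition: [wastobi] → [wastovi]
  (3) Initial Consonant Epenthesis: no change — [wastovi]
  (4) Degemination: no change — [wastovi]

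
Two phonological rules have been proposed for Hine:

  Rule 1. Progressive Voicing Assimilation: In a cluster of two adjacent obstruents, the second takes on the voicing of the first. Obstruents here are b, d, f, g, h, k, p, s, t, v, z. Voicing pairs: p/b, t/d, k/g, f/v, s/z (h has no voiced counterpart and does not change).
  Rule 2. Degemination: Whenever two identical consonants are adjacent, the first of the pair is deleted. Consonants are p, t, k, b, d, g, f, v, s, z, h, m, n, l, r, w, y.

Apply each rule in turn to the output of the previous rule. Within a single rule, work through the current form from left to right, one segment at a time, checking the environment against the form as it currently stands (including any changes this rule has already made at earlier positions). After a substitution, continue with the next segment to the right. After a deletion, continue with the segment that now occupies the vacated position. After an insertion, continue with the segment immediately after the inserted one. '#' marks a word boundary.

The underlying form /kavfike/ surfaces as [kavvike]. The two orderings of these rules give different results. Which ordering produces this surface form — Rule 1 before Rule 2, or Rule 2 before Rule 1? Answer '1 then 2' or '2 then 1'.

2 then 1

Order 1 then 2:
  1 Progressive Voicing Assimilation: [kavfike] → [kavvike]
  2 Degemination: [kavvike] → [kavike]
  result: [kavike]
Order 2 then 1:
  2 Degemination: no change — [kavfike]
  1 Progressive Voicing Assimilation: [kavfike] → [kavvike]
  result: [kavvike]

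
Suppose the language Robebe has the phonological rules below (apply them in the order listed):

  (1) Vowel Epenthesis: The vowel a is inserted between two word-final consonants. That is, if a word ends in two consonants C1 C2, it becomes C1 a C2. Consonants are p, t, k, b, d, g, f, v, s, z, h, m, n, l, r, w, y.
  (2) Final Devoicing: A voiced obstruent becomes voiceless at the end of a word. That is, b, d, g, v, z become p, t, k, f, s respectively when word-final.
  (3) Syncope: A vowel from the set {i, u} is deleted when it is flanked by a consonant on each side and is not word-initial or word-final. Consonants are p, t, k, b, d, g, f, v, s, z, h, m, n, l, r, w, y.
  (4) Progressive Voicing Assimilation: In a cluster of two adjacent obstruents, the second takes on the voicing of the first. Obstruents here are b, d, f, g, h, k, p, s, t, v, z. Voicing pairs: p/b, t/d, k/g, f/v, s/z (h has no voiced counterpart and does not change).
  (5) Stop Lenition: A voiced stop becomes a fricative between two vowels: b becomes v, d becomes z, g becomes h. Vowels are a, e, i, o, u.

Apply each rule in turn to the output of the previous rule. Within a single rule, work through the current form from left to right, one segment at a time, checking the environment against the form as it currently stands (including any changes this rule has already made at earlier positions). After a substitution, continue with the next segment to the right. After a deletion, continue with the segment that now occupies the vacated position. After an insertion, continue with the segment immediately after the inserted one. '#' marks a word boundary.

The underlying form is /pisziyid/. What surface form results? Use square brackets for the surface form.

[pssyt]

(1) Vowel Epenthesis: no change — [pisziyid]
(2) Final Devoicing: [pisziyid] → [pisziyit]
(3) Syncope: [pisziyit] → [pszyt]
(4) Progressive Voicing Assimilation: [pszyt] → [pssyt]
(5) Stop Lenition: no change — [pssyt]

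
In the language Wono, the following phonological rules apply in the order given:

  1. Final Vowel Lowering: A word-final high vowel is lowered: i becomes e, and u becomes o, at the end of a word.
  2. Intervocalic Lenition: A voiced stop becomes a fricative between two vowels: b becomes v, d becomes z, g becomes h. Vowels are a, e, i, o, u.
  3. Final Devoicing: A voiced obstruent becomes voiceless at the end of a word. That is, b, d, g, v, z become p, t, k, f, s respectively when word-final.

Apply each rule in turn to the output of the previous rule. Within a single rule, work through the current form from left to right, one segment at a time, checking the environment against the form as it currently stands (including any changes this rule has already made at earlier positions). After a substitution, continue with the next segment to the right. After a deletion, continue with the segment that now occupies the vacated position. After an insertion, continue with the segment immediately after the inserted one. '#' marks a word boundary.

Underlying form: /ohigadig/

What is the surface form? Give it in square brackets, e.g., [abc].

1 Final Vowel Lowering: no change — [ohigadig]
2 Intervocalic Lenition: [ohigadig] → [ohihazig]
3 Final Devoicing: [ohihazig] → [ohihazik]

[ohihazik]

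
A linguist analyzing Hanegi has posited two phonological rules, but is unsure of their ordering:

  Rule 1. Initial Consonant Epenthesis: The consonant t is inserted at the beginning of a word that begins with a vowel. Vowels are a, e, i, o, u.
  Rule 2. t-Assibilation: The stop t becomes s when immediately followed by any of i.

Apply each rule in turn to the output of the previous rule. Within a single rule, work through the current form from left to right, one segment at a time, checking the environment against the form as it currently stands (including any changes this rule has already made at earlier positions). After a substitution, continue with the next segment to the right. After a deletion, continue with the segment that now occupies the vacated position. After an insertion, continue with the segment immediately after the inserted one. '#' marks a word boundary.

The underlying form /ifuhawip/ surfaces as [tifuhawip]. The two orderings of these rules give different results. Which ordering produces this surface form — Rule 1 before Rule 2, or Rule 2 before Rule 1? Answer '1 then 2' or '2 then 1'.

2 then 1

Order 1 then 2:
  1 Initial Consonant Epenthesis: [ifuhawip] → [tifuhawip]
  2 t-Assibilation: [tifuhawip] → [sifuhawip]
  result: [sifuhawip]
Order 2 then 1:
  2 t-Assibilation: no change — [ifuhawip]
  1 Initial Consonant Epenthesis: [ifuhawip] → [tifuhawip]
  result: [tifuhawip]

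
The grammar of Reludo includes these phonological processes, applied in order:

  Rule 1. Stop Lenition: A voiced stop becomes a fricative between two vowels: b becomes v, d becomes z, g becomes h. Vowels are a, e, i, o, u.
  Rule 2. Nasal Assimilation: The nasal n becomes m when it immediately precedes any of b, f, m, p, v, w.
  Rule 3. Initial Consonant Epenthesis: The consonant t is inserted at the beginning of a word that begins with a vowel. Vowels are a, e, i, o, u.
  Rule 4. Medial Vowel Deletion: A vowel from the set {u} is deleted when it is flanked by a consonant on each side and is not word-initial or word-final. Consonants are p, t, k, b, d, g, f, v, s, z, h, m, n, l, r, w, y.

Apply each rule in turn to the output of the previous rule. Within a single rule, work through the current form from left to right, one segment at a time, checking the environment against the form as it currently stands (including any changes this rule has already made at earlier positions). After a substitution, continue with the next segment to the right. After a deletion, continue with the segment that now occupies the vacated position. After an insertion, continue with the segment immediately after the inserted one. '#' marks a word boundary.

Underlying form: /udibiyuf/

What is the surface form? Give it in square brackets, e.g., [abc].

Rule 1 Stop Lenition: [udibiyuf] → [uziviyuf]
Rule 2 Nasal Assimilation: no change — [uziviyuf]
Rule 3 Initial Consonant Epenthesis: [uziviyuf] → [tuziviyuf]
Rule 4 Medial Vowel Deletion: [tuziviyuf] → [tziviyf]

[tziviyf]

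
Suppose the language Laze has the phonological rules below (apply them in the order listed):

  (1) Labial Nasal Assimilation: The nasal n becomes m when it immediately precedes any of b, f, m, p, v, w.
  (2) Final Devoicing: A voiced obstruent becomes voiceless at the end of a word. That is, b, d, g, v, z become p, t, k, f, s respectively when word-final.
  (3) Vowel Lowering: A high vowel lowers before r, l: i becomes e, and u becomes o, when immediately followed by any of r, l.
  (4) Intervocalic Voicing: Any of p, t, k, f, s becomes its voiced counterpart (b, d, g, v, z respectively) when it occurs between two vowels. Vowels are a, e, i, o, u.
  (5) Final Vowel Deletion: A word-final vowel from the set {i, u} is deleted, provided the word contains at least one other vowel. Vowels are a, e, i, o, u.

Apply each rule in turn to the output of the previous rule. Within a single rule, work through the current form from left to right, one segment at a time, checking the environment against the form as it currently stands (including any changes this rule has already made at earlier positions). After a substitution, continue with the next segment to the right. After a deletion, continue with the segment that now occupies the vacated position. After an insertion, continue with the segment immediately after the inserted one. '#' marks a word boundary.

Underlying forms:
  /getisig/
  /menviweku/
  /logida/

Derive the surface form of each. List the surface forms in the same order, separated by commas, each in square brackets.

/getisig/:
  (1) Labial Nasal Assimilation: no change — [getisig]
  (2) Final Devoicing: [getisig] → [getisik]
  (3) Vowel Lowering: no change — [getisik]
  (4) Intervocalic Voicing: [getisik] → [gedizik]
  (5) Final Vowel Deletion: no change — [gedizik]
/menviweku/:
  (1) Labial Nasal Assimilation: [menviweku] → [memviweku]
  (2) Final Devoicing: no change — [memviweku]
  (3) Vowel Lowering: no change — [memviweku]
  (4) Intervocalic Voicing: [memviweku] → [memviwegu]
  (5) Final Vowel Deletion: [memviwegu] → [memviweg]
/logida/:
  (1) Labial Nasal Assimilation: no change — [logida]
  (2) Final Devoicing: no change — [logida]
  (3) Vowel Lowering: no change — [logida]
  (4) Intervocalic Voicing: no change — [logida]
  (5) Final Vowel Deletion: no change — [logida]

[gedizik], [memviweg], [logida]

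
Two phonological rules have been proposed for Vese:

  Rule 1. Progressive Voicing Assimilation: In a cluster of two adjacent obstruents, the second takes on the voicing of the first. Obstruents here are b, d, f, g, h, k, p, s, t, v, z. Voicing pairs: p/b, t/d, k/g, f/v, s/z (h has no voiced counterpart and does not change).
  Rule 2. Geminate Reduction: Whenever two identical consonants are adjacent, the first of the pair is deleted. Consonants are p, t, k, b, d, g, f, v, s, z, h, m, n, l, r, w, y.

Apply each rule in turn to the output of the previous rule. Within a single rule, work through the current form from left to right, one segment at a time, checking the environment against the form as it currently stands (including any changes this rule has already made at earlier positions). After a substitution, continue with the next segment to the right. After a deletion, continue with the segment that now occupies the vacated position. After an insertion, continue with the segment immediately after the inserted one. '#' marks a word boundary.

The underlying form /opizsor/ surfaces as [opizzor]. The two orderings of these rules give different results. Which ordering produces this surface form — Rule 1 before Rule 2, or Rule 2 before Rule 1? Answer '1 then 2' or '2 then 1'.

2 then 1

Order 1 then 2:
  1 Progressive Voicing Assimilation: [opizsor] → [opizzor]
  2 Geminate Reduction: [opizzor] → [opizor]
  result: [opizor]
Order 2 then 1:
  2 Geminate Reduction: no change — [opizsor]
  1 Progressive Voicing Assimilation: [opizsor] → [opizzor]
  result: [opizzor]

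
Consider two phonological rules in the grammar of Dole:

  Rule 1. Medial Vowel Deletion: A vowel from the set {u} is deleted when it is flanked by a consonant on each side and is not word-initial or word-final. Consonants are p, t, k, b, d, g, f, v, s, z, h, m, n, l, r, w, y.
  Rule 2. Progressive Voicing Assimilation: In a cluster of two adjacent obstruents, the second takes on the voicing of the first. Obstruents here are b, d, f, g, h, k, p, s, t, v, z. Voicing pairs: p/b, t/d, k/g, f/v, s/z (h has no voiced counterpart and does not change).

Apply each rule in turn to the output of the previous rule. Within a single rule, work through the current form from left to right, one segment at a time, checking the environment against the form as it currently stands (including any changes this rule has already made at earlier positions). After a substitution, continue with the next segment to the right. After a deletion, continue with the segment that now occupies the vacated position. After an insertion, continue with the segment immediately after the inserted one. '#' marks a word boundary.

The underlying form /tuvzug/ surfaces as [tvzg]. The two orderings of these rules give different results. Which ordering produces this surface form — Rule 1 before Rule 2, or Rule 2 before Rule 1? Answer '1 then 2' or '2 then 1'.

Order 1 then 2:
  1 Medial Vowel Deletion: [tuvzug] → [tvzg]
  2 Progressive Voicing Assimilation: [tvzg] → [tfsk]
  result: [tfsk]
Order 2 then 1:
  2 Progressive Voicing Assimilation: no change — [tuvzug]
  1 Medial Vowel Deletion: [tuvzug] → [tvzg]
  result: [tvzg]

2 then 1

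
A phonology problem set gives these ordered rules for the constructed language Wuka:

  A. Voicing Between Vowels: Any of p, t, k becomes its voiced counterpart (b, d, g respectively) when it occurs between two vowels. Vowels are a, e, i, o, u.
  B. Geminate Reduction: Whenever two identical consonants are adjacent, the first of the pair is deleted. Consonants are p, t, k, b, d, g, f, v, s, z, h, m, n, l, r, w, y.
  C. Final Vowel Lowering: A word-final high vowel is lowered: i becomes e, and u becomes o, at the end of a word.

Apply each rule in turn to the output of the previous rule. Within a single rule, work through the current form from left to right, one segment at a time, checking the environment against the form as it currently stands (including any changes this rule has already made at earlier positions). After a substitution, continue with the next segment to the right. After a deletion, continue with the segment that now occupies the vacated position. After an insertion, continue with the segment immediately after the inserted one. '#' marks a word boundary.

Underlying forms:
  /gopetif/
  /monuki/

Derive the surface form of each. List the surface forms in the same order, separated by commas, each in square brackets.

/gopetif/:
  A Voicing Between Vowels: [gopetif] → [gobedif]
  B Geminate Reduction: no change — [gobedif]
  C Final Vowel Lowering: no change — [gobedif]
/monuki/:
  A Voicing Between Vowels: [monuki] → [monugi]
  B Geminate Reduction: no change — [monugi]
  C Final Vowel Lowering: [monugi] → [monuge]

[gobedif], [monuge]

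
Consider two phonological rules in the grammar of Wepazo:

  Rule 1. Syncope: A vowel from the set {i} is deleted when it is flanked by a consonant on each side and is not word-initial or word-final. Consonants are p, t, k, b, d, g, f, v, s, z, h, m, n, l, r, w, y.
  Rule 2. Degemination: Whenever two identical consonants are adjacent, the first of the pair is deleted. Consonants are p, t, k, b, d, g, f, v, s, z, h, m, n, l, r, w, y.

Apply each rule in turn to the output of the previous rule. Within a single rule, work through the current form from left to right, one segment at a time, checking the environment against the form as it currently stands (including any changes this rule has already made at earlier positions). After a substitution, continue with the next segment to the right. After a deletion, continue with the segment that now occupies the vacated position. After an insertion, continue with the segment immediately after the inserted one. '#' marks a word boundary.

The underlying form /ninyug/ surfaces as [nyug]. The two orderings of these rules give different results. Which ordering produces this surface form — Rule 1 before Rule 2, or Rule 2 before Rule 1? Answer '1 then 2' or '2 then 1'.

Order 1 then 2:
  1 Syncope: [ninyug] → [nnyug]
  2 Degemination: [nnyug] → [nyug]
  result: [nyug]
Order 2 then 1:
  2 Degemination: no change — [ninyug]
  1 Syncope: [ninyug] → [nnyug]
  result: [nnyug]

1 then 2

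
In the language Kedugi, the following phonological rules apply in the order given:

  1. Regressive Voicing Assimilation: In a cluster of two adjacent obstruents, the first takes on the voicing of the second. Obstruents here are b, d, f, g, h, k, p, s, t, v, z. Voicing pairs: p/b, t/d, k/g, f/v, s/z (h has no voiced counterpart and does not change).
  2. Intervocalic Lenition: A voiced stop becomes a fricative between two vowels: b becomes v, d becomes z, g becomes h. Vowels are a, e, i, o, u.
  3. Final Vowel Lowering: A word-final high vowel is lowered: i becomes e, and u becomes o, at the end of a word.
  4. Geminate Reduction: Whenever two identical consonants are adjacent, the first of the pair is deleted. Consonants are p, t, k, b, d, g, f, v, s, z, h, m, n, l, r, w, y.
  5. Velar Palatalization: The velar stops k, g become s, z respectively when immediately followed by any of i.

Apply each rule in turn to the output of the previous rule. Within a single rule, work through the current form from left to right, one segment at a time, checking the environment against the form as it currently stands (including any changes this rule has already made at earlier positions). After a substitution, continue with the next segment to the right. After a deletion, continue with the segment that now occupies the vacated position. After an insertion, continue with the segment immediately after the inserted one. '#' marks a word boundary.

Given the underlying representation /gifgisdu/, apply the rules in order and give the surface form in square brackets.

1 Regressive Voicing Assimilation: [gifgisdu] → [givgizdu]
2 Intervocalic Lenition: no change — [givgizdu]
3 Final Vowel Lowering: [givgizdu] → [givgizdo]
4 Geminate Reduction: no change — [givgizdo]
5 Velar Palatalization: [givgizdo] → [zivzizdo]

[zivzizdo]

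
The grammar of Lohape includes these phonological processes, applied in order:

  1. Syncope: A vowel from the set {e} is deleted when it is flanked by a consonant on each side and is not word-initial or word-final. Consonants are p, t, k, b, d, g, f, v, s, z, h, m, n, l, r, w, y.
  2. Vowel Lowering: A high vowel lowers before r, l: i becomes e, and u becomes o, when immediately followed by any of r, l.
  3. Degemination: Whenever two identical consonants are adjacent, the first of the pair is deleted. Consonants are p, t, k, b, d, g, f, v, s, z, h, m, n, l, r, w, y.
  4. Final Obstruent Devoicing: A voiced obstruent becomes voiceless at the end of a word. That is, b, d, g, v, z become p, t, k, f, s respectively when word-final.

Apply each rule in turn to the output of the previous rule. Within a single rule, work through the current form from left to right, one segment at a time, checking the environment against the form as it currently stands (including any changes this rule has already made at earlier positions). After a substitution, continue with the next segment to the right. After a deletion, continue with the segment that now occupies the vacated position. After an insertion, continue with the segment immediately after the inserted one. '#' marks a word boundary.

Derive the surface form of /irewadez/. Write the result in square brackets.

[erwads]

1 Syncope: [irewadez] → [irwadz]
2 Vowel Lowering: [irwadz] → [erwadz]
3 Degemination: no change — [erwadz]
4 Final Obstruent Devoicing: [erwadz] → [erwads]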